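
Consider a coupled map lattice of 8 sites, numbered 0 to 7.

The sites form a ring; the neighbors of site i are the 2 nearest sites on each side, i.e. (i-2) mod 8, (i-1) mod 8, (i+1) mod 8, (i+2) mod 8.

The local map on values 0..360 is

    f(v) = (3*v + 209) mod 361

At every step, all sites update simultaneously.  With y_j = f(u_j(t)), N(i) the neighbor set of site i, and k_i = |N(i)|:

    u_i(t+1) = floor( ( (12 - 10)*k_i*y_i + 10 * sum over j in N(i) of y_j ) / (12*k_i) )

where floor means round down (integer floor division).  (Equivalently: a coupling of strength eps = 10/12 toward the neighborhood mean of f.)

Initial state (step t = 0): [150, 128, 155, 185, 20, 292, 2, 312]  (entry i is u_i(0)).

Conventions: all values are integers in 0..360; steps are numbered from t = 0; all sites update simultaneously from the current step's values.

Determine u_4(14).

Answer: u_4(14) = 88

Derivation:
t=0: [150, 128, 155, 185, 20, 292, 2, 312]
t=1: [220, 187, 227, 177, 164, 122, 167, 165]
t=2: [213, 148, 143, 163, 212, 254, 275, 215]
t=3: [232, 230, 229, 252, 265, 229, 183, 225]
t=4: [144, 188, 213, 208, 177, 179, 172, 145]
t=5: [143, 175, 116, 64, 58, 90, 126, 121]
t=6: [180, 152, 105, 79, 124, 123, 168, 167]
t=7: [247, 180, 159, 202, 206, 245, 228, 245]
t=8: [193, 185, 148, 156, 186, 160, 190, 172]
t=9: [93, 148, 146, 199, 214, 142, 101, 103]
t=10: [205, 184, 179, 218, 187, 154, 168, 202]
t=11: [122, 81, 72, 111, 180, 183, 173, 182]
t=12: [76, 117, 117, 75, 64, 57, 65, 77]
t=13: [121, 122, 114, 107, 76, 52, 51, 83]
t=14: [139, 174, 171, 129, 88, 72, 81, 105]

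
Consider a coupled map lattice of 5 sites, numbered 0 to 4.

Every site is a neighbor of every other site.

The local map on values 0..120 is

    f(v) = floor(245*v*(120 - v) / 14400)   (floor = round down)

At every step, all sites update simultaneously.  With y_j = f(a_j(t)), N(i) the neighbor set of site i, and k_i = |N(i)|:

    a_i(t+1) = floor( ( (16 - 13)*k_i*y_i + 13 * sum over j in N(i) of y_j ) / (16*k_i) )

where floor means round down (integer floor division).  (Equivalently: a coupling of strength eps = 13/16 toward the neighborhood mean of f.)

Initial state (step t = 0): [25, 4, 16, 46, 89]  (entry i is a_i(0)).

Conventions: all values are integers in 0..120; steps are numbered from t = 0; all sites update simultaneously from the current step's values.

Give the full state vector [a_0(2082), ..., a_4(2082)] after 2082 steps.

Simulating step by step:
t=0: [25, 4, 16, 46, 89]
t=1: [35, 36, 35, 35, 35]
t=2: [50, 50, 50, 50, 50]
t=3: [59, 59, 59, 59, 59]
t=4: [61, 61, 61, 61, 61]
t=5: [61, 61, 61, 61, 61]

Answer: [61, 61, 61, 61, 61]
Key observation: The state at step 4, [61, 61, 61, 61, 61], reappears at step 5: the system is in a cycle of period 1 from step 4 on.  Therefore the state at step 2082 equals the state at step 4 + ((2082 - 4) mod 1) = 4, which is [61, 61, 61, 61, 61].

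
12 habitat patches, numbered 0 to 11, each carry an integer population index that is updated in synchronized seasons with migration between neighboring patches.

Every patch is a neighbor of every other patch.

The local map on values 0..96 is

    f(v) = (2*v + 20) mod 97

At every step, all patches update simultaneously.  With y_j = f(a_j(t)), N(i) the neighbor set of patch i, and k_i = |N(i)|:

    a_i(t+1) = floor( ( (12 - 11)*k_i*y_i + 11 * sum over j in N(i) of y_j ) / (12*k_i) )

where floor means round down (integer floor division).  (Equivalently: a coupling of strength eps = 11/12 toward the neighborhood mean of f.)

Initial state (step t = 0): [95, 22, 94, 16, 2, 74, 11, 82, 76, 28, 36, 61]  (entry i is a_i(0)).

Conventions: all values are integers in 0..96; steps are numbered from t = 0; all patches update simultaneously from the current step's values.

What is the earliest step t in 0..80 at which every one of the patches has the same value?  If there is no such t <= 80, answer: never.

Simulating step by step:
t=0: [95, 22, 94, 16, 2, 74, 11, 82, 76, 28, 36, 61]  (not all equal)
t=1: [54, 54, 54, 54, 54, 54, 54, 54, 54, 54, 54, 54]  (all equal)

Answer: 1
Key observation: Synchronization is absorbing here: once all patches are equal they stay equal, and step 1 is the first all-equal step.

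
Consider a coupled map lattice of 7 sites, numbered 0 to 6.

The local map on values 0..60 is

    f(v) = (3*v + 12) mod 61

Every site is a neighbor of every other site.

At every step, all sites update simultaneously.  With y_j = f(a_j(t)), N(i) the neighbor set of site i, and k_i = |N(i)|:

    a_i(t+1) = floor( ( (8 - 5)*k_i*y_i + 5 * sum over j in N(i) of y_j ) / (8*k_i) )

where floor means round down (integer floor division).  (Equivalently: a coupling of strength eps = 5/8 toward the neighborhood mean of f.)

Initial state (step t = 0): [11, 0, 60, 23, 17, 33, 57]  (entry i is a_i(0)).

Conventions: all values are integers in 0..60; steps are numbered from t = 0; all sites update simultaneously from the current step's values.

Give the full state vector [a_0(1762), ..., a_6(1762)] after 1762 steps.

Simulating step by step:
t=0: [11, 0, 60, 23, 17, 33, 57]
t=1: [26, 17, 16, 19, 14, 27, 14]
t=2: [32, 25, 41, 27, 39, 33, 39]
t=3: [31, 26, 22, 27, 20, 32, 20]
t=4: [31, 27, 24, 28, 22, 32, 22]
t=5: [34, 31, 28, 31, 27, 35, 27]
t=6: [45, 42, 40, 42, 39, 46, 39]
t=7: [18, 15, 14, 15, 13, 18, 13]
t=8: [30, 44, 43, 44, 42, 30, 42]
t=9: [29, 24, 23, 24, 22, 29, 22]
t=10: [28, 24, 23, 24, 22, 28, 22]
t=11: [27, 23, 23, 23, 22, 27, 22]
t=12: [25, 21, 21, 21, 21, 25, 21]
t=13: [19, 16, 16, 16, 16, 19, 16]
t=14: [35, 49, 49, 49, 49, 35, 49]
t=15: [46, 40, 40, 40, 40, 46, 40]
t=16: [18, 13, 13, 13, 13, 18, 13]
t=17: [28, 41, 41, 41, 41, 28, 41]
t=18: [23, 17, 17, 17, 17, 23, 17]
t=19: [10, 5, 5, 5, 5, 10, 5]
t=20: [34, 30, 30, 30, 30, 34, 30]
t=21: [46, 43, 43, 43, 43, 46, 43]
t=22: [23, 20, 20, 20, 20, 23, 20]
t=23: [15, 12, 12, 12, 12, 15, 12]
t=24: [52, 49, 49, 49, 49, 52, 49]
t=25: [41, 38, 38, 38, 38, 41, 38]
t=26: [8, 5, 5, 5, 5, 8, 5]
t=27: [31, 28, 28, 28, 28, 31, 28]
t=28: [39, 36, 36, 36, 36, 39, 36]
t=29: [34, 48, 48, 48, 48, 34, 48]
t=30: [43, 37, 37, 37, 37, 43, 37]
t=31: [9, 4, 4, 4, 4, 9, 4]
t=32: [31, 27, 27, 27, 27, 31, 27]
t=33: [37, 34, 34, 34, 34, 37, 34]
t=34: [28, 42, 42, 42, 42, 28, 42]
t=35: [25, 19, 19, 19, 19, 25, 19]
t=36: [16, 11, 11, 11, 11, 16, 11]
t=37: [52, 48, 48, 48, 48, 52, 48]
t=38: [39, 36, 36, 36, 36, 39, 36]

Answer: [31, 27, 27, 27, 27, 31, 27]
Key observation: The state at step 28, [39, 36, 36, 36, 36, 39, 36], reappears at step 38: the system is in a cycle of period 10 from step 28 on.  Therefore the state at step 1762 equals the state at step 28 + ((1762 - 28) mod 10) = 32, which is [31, 27, 27, 27, 27, 31, 27].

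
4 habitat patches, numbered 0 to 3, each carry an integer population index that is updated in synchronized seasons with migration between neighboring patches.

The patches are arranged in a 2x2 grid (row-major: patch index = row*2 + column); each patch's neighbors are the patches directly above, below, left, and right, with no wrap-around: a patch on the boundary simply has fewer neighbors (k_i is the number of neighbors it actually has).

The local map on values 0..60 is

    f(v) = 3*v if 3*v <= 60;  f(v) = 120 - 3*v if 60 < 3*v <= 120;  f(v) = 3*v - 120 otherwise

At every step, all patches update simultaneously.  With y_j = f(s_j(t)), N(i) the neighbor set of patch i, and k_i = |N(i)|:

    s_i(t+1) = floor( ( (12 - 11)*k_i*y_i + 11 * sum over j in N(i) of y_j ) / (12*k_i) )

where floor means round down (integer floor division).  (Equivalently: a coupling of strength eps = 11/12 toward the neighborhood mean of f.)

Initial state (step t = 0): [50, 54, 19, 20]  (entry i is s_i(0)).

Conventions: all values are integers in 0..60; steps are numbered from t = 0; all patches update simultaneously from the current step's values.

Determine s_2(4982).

Simulating step by step:
t=0: [50, 54, 19, 20]
t=1: [47, 44, 46, 50]
t=2: [15, 24, 24, 16]
t=3: [47, 46, 46, 48]
t=4: [18, 22, 22, 18]
t=5: [54, 54, 54, 54]
t=6: [42, 42, 42, 42]
t=7: [6, 6, 6, 6]
t=8: [18, 18, 18, 18]
t=9: [54, 54, 54, 54]

Answer: s_2(4982) = 42
Key observation: The state at step 5, [54, 54, 54, 54], reappears at step 9: the system is in a cycle of period 4 from step 5 on.  Therefore the state at step 4982 equals the state at step 5 + ((4982 - 5) mod 4) = 6, which is [42, 42, 42, 42].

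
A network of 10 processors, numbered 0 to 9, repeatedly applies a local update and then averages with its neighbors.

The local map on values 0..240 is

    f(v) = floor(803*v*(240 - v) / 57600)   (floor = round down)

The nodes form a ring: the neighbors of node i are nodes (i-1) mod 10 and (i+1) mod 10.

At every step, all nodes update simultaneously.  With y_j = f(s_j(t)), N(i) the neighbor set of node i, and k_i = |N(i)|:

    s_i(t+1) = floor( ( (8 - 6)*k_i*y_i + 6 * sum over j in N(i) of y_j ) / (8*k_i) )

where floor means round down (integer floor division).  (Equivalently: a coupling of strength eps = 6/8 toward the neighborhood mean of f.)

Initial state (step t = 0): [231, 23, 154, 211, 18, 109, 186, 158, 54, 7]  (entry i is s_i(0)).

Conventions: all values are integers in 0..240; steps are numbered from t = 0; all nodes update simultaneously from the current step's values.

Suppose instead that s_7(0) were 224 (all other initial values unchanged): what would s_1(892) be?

Answer: s_1(892) = 200
Key observation: The state at step 12, [200, 200, 200, 200, 200, 200, 200, 200, 200, 200], reappears at step 16: the system is in a cycle of period 4 from step 12 on.  Therefore the state at step 892 equals the state at step 12 + ((892 - 12) mod 4) = 12, which is [200, 200, 200, 200, 200, 200, 200, 200, 200, 200].

Derivation:
t=0: [231, 23, 154, 211, 18, 109, 186, 224, 54, 7]
t=1: [41, 96, 103, 110, 120, 122, 128, 117, 61, 68]
t=2: [161, 163, 195, 198, 199, 199, 199, 181, 174, 140]
t=3: [182, 155, 138, 116, 113, 113, 126, 139, 168, 175]
t=4: [164, 174, 192, 198, 200, 200, 198, 186, 174, 157]
t=5: [171, 152, 135, 118, 112, 112, 122, 138, 160, 170]
t=6: [172, 181, 194, 198, 199, 199, 198, 190, 179, 169]
t=7: [158, 144, 129, 117, 113, 113, 120, 133, 150, 159]
t=8: [184, 190, 196, 199, 200, 200, 199, 195, 188, 182]
t=9: [140, 131, 121, 114, 111, 111, 115, 123, 134, 141]
t=10: [196, 197, 199, 199, 199, 199, 199, 199, 197, 195]
t=11: [120, 116, 114, 113, 113, 113, 113, 114, 117, 119]
t=12: [200, 200, 200, 200, 200, 200, 200, 200, 200, 200]
t=13: [111, 111, 111, 111, 111, 111, 111, 111, 111, 111]
t=14: [199, 199, 199, 199, 199, 199, 199, 199, 199, 199]
t=15: [113, 113, 113, 113, 113, 113, 113, 113, 113, 113]
t=16: [200, 200, 200, 200, 200, 200, 200, 200, 200, 200]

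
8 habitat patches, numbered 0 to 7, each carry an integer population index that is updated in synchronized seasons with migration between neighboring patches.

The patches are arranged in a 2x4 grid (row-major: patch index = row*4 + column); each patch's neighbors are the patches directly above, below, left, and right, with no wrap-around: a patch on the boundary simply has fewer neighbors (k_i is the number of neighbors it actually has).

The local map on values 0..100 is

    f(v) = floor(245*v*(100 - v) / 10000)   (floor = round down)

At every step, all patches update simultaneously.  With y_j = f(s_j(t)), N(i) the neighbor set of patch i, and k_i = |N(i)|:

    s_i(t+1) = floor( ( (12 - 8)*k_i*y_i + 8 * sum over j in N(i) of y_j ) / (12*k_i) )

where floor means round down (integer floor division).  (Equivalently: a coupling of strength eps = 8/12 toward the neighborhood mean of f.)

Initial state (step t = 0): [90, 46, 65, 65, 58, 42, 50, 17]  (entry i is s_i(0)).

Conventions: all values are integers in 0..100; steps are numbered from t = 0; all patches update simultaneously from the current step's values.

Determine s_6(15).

Answer: s_6(15) = 59

Derivation:
t=0: [90, 46, 65, 65, 58, 42, 50, 17]
t=1: [47, 50, 57, 48, 46, 59, 53, 50]
t=2: [60, 60, 60, 60, 60, 60, 60, 61]
t=3: [58, 58, 58, 58, 58, 58, 58, 58]
t=4: [59, 59, 59, 59, 59, 59, 59, 59]
t=5: [59, 59, 59, 59, 59, 59, 59, 59]
t=6: [59, 59, 59, 59, 59, 59, 59, 59]
t=7: [59, 59, 59, 59, 59, 59, 59, 59]
t=8: [59, 59, 59, 59, 59, 59, 59, 59]
t=9: [59, 59, 59, 59, 59, 59, 59, 59]
t=10: [59, 59, 59, 59, 59, 59, 59, 59]
t=11: [59, 59, 59, 59, 59, 59, 59, 59]
t=12: [59, 59, 59, 59, 59, 59, 59, 59]
t=13: [59, 59, 59, 59, 59, 59, 59, 59]
t=14: [59, 59, 59, 59, 59, 59, 59, 59]
t=15: [59, 59, 59, 59, 59, 59, 59, 59]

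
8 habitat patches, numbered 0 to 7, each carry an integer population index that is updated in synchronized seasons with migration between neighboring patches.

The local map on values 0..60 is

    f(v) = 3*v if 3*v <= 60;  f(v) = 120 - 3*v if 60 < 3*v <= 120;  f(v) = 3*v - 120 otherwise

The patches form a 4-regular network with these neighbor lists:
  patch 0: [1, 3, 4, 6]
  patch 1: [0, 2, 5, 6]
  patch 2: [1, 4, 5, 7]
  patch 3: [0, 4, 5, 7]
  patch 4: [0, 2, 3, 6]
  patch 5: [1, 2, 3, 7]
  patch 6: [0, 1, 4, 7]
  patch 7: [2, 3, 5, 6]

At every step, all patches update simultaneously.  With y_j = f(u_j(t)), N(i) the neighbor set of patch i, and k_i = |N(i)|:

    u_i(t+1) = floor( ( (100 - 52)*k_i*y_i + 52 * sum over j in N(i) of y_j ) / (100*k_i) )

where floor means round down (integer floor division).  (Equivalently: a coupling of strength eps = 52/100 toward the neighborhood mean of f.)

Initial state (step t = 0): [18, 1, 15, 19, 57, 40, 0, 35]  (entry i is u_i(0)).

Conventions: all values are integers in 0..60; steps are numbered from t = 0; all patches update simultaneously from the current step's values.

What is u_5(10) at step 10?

Simulating step by step:
t=0: [18, 1, 15, 19, 57, 40, 0, 35]
t=1: [40, 14, 30, 42, 44, 15, 15, 20]
t=2: [13, 35, 35, 18, 16, 39, 36, 45]
t=3: [35, 16, 17, 39, 38, 14, 20, 18]
t=4: [22, 44, 43, 16, 19, 40, 44, 46]
t=5: [42, 15, 15, 39, 43, 11, 24, 17]
t=6: [16, 38, 39, 14, 17, 34, 37, 41]
t=7: [37, 13, 11, 35, 37, 15, 18, 10]
t=8: [19, 37, 31, 19, 18, 36, 37, 33]
t=9: [44, 17, 25, 46, 45, 20, 22, 23]
t=10: [23, 46, 44, 26, 23, 50, 42, 47]

Answer: u_5(10) = 50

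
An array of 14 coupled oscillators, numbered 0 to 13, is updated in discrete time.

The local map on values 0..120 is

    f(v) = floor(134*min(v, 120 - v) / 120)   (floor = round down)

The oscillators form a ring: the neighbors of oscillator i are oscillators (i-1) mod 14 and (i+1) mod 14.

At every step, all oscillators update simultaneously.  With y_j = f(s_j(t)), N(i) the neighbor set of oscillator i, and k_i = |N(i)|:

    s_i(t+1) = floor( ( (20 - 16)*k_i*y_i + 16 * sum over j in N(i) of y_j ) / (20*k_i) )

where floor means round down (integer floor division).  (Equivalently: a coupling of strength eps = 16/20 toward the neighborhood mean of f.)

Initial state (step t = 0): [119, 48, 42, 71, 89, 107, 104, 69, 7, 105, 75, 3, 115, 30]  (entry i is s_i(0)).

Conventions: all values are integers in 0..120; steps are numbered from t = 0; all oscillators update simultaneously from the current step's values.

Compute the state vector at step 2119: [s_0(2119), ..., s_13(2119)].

Answer: [63, 63, 63, 63, 63, 63, 63, 63, 63, 64, 64, 64, 64, 63]
Key observation: The state at step 15, [63, 63, 63, 63, 63, 63, 63, 63, 63, 64, 64, 64, 64, 63], reappears at step 17: the system is in a cycle of period 2 from step 15 on.  Therefore the state at step 2119 equals the state at step 15 + ((2119 - 15) mod 2) = 15, which is [63, 63, 63, 63, 63, 63, 63, 63, 63, 64, 64, 64, 64, 63].

Derivation:
t=0: [119, 48, 42, 71, 89, 107, 104, 69, 7, 105, 75, 3, 115, 30]
t=1: [34, 29, 52, 42, 34, 23, 31, 20, 30, 26, 17, 22, 15, 9]
t=2: [24, 44, 42, 47, 35, 33, 25, 31, 27, 26, 24, 18, 16, 23]
t=3: [34, 38, 49, 44, 43, 33, 33, 29, 31, 28, 24, 21, 21, 22]
t=4: [33, 44, 47, 50, 43, 40, 34, 34, 32, 30, 26, 24, 23, 28]
t=5: [39, 45, 52, 51, 49, 42, 39, 36, 35, 32, 29, 26, 27, 30]
t=6: [41, 50, 54, 56, 51, 48, 43, 40, 37, 35, 32, 30, 30, 35]
t=7: [46, 53, 58, 58, 57, 52, 48, 44, 41, 38, 35, 33, 35, 39]
t=8: [51, 57, 62, 63, 61, 58, 53, 49, 45, 42, 39, 38, 39, 44]
t=9: [56, 60, 63, 64, 63, 62, 59, 54, 50, 46, 43, 42, 45, 49]
t=10: [60, 63, 64, 62, 63, 64, 62, 60, 55, 51, 48, 48, 50, 55]
t=11: [63, 64, 63, 62, 63, 63, 64, 63, 61, 56, 54, 53, 56, 61]
t=12: [63, 62, 63, 63, 63, 62, 62, 63, 63, 62, 60, 60, 62, 63]
t=13: [63, 63, 63, 63, 63, 63, 63, 63, 63, 64, 65, 65, 64, 63]
t=14: [63, 63, 63, 63, 63, 63, 63, 63, 62, 62, 61, 61, 62, 62]
t=15: [63, 63, 63, 63, 63, 63, 63, 63, 63, 64, 64, 64, 64, 63]
t=16: [63, 63, 63, 63, 63, 63, 63, 63, 62, 62, 62, 62, 62, 62]
t=17: [63, 63, 63, 63, 63, 63, 63, 63, 63, 64, 64, 64, 64, 63]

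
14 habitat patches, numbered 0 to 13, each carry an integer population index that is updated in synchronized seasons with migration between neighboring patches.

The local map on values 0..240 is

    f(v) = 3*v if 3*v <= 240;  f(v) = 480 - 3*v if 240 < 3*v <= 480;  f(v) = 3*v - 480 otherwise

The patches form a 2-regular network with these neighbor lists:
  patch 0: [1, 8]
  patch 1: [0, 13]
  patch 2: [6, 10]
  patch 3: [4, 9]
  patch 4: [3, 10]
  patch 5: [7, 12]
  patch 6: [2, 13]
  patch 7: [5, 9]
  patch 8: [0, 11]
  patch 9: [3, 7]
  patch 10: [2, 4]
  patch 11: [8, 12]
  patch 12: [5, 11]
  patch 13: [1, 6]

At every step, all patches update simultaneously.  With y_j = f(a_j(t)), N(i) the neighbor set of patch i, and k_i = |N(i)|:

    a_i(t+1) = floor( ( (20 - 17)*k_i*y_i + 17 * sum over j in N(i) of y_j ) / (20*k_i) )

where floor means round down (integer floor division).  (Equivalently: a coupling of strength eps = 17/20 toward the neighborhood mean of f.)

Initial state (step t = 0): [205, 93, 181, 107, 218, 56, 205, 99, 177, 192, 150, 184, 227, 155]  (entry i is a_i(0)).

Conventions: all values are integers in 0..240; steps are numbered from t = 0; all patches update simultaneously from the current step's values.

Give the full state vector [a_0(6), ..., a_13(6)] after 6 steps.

Answer: [186, 154, 173, 103, 136, 49, 177, 49, 52, 44, 159, 109, 24, 190]

Derivation:
t=0: [205, 93, 181, 107, 218, 56, 205, 99, 177, 192, 150, 184, 227, 155]
t=1: [127, 93, 79, 138, 106, 188, 53, 139, 95, 159, 105, 117, 132, 145]
t=2: [183, 91, 173, 80, 122, 75, 143, 46, 126, 55, 194, 137, 103, 159]
t=3: [141, 61, 70, 154, 162, 165, 25, 186, 73, 185, 80, 126, 150, 110]
t=4: [179, 115, 165, 37, 110, 48, 164, 49, 100, 52, 127, 121, 54, 132]
t=5: [142, 80, 49, 146, 111, 152, 43, 149, 100, 133, 84, 162, 135, 75]
t=6: [186, 154, 173, 103, 136, 49, 177, 49, 52, 44, 159, 109, 24, 190]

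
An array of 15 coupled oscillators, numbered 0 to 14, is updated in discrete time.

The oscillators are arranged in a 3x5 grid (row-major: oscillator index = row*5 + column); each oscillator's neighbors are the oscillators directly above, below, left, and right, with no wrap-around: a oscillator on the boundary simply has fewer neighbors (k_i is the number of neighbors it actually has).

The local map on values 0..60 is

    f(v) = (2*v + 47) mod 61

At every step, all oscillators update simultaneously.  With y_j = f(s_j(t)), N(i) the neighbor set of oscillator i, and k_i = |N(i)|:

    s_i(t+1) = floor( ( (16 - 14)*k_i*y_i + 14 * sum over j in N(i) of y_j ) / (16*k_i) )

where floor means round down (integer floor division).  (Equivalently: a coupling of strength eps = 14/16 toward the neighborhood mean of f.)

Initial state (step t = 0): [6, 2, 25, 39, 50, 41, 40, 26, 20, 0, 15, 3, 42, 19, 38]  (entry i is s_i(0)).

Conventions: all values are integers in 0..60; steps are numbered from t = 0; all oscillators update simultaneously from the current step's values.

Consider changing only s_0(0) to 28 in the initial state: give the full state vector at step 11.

Answer: [48, 33, 52, 23, 35, 32, 41, 28, 42, 11, 30, 24, 33, 13, 36]
Key observation: This trace re-runs the system from the modified initial state.

Derivation:
t=0: [28, 2, 25, 39, 50, 41, 40, 26, 20, 0, 15, 3, 42, 19, 38]
t=1: [30, 30, 31, 25, 25, 19, 33, 21, 27, 21, 28, 15, 34, 13, 31]
t=2: [36, 48, 38, 40, 32, 43, 31, 45, 27, 39, 22, 45, 23, 42, 23]
t=3: [21, 33, 12, 27, 9, 41, 19, 28, 12, 35, 15, 33, 15, 31, 9]
t=4: [29, 24, 40, 12, 42, 20, 36, 18, 41, 12, 27, 22, 43, 14, 46]
t=5: [31, 35, 19, 7, 9, 44, 31, 20, 13, 10, 29, 35, 20, 11, 12]
t=6: [36, 42, 26, 11, 3, 42, 39, 27, 10, 8, 35, 41, 29, 15, 7]
t=7: [15, 30, 21, 29, 11, 35, 14, 24, 15, 17, 14, 30, 23, 16, 7]
t=8: [46, 22, 39, 20, 29, 19, 41, 23, 27, 9, 46, 23, 32, 16, 16]
t=9: [25, 11, 26, 28, 18, 14, 26, 25, 22, 30, 26, 25, 30, 33, 11]
t=10: [14, 33, 29, 31, 41, 34, 25, 37, 42, 23, 26, 40, 41, 31, 43]
t=11: [48, 33, 52, 23, 35, 32, 41, 28, 42, 11, 30, 24, 33, 13, 36]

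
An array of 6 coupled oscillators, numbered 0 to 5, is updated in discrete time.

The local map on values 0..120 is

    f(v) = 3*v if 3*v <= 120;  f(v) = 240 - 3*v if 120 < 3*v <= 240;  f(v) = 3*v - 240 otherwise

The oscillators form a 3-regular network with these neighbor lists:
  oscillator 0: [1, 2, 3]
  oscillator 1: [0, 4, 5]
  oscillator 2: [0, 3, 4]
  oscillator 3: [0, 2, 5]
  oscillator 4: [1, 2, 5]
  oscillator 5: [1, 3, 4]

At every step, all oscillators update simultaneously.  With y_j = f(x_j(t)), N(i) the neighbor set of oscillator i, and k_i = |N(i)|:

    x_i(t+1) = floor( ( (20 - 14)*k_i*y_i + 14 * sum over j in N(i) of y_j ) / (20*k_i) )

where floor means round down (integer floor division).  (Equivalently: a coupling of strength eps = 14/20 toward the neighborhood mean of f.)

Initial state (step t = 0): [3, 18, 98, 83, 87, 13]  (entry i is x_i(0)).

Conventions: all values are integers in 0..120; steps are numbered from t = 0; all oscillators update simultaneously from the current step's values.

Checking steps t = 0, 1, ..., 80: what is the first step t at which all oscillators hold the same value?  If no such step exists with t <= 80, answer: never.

Simulating step by step:
t=0: [3, 18, 98, 83, 87, 13]  (not all equal)
t=1: [30, 32, 25, 26, 40, 31]  (not all equal)
t=2: [85, 99, 89, 83, 97, 96]  (not all equal)
t=3: [26, 43, 25, 23, 46, 41]  (not all equal)
t=4: [82, 102, 80, 83, 101, 100]  (not all equal)
t=5: [19, 49, 18, 18, 48, 50]  (not all equal)
t=6: [64, 84, 64, 63, 84, 83]  (not all equal)
t=7: [40, 19, 40, 39, 19, 20]  (not all equal)
t=8: [104, 72, 104, 105, 72, 71]  (not all equal)
t=9: [61, 35, 61, 62, 35, 36]  (not all equal)
t=10: [67, 94, 67, 68, 94, 94]  (not all equal)
t=11: [39, 41, 39, 38, 41, 40]  (not all equal)
t=12: [116, 117, 116, 116, 117, 117]  (not all equal)
t=13: [108, 110, 108, 108, 110, 110]  (not all equal)
t=14: [85, 88, 85, 85, 88, 88]  (not all equal)
t=15: [17, 21, 17, 17, 21, 21]  (not all equal)
t=16: [53, 60, 53, 53, 60, 60]  (not all equal)
t=17: [76, 64, 76, 76, 64, 64]  (not all equal)
t=18: [20, 39, 20, 20, 39, 39]  (not all equal)
t=19: [73, 103, 73, 73, 103, 103]  (not all equal)
t=20: [32, 57, 32, 32, 57, 57]  (not all equal)
t=21: [89, 75, 89, 89, 75, 75]  (not all equal)
t=22: [24, 17, 24, 24, 17, 17]  (not all equal)
t=23: [67, 55, 67, 67, 55, 55]  (not all equal)
t=24: [47, 66, 47, 47, 66, 66]  (not all equal)
t=25: [85, 55, 85, 85, 55, 55]  (not all equal)
t=26: [29, 61, 29, 29, 61, 61]  (not all equal)
t=27: [80, 64, 80, 80, 64, 64]  (not all equal)
t=28: [11, 36, 11, 11, 36, 36]  (not all equal)
t=29: [50, 90, 50, 50, 90, 90]  (not all equal)
t=30: [76, 44, 76, 76, 44, 44]  (not all equal)
t=31: [34, 85, 34, 34, 85, 85]  (not all equal)
t=32: [81, 35, 81, 81, 35, 35]  (not all equal)
t=33: [26, 81, 26, 26, 81, 81]  (not all equal)
t=34: [60, 20, 60, 60, 20, 20]  (not all equal)
t=35: [60, 60, 60, 60, 60, 60]  (all equal)

Answer: 35
Key observation: Synchronization is absorbing here: once all oscillators are equal they stay equal, and step 35 is the first all-equal step.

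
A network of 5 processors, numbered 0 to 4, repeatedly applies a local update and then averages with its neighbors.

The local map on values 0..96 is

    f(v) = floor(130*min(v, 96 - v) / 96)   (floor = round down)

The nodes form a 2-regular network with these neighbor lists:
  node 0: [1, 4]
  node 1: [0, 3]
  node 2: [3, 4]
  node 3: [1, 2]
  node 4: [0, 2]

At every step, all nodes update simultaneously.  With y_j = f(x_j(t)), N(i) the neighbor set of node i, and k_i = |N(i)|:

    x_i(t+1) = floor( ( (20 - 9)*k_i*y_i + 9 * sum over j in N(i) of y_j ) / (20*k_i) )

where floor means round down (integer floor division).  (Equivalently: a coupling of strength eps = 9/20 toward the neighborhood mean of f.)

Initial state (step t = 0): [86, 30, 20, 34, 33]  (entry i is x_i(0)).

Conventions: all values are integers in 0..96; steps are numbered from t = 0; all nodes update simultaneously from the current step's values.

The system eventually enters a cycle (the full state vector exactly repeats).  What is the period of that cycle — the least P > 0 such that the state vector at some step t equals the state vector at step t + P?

Answer: 2
Key observation: The state at step 9, [62, 62, 62, 62, 62], reappears at step 11 — and no state repeats earlier — so the cycle the system enters has period 2.

Derivation:
t=0: [86, 30, 20, 34, 33]
t=1: [26, 35, 35, 40, 33]
t=2: [39, 45, 47, 50, 42]
t=3: [54, 58, 61, 61, 56]
t=4: [54, 51, 48, 47, 52]
t=5: [57, 59, 63, 62, 59]
t=6: [51, 49, 45, 46, 49]
t=7: [61, 62, 61, 61, 61]
t=8: [46, 46, 47, 46, 47]
t=9: [62, 62, 62, 62, 62]
t=10: [46, 46, 46, 46, 46]
t=11: [62, 62, 62, 62, 62]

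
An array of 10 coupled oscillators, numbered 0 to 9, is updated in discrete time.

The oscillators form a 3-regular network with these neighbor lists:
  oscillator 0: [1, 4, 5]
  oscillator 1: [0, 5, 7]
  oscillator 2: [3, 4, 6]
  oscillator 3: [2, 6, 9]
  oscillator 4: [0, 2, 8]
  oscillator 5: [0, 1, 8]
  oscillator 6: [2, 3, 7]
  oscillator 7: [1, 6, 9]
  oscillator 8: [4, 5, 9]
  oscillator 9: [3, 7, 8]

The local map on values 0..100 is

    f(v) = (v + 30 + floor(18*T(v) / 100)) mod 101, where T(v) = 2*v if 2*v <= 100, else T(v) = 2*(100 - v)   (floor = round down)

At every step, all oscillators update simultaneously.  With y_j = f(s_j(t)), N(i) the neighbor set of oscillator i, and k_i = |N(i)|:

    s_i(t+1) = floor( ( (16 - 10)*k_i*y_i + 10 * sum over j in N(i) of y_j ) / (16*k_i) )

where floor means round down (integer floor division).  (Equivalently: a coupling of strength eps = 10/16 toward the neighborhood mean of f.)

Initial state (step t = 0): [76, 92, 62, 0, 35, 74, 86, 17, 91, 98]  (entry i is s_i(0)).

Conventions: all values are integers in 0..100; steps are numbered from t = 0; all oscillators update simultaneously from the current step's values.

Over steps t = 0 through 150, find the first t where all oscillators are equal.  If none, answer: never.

Answer: 6
Key observation: Synchronization is absorbing here: once all oscillators are equal they stay equal, and step 6 is the first all-equal step.

Derivation:
t=0: [76, 92, 62, 0, 35, 74, 86, 17, 91, 98]  (not all equal)
t=1: [28, 24, 27, 21, 37, 16, 25, 34, 32, 32]  (not all equal)
t=2: [65, 63, 66, 64, 73, 61, 65, 69, 69, 70]  (not all equal)
t=3: [6, 5, 7, 6, 8, 5, 6, 7, 8, 8]  (not all equal)
t=4: [37, 37, 38, 38, 39, 37, 38, 38, 39, 39]  (not all equal)
t=5: [80, 80, 81, 81, 81, 80, 81, 81, 82, 82]  (not all equal)
t=6: [16, 16, 16, 16, 16, 16, 16, 16, 16, 16]  (all equal)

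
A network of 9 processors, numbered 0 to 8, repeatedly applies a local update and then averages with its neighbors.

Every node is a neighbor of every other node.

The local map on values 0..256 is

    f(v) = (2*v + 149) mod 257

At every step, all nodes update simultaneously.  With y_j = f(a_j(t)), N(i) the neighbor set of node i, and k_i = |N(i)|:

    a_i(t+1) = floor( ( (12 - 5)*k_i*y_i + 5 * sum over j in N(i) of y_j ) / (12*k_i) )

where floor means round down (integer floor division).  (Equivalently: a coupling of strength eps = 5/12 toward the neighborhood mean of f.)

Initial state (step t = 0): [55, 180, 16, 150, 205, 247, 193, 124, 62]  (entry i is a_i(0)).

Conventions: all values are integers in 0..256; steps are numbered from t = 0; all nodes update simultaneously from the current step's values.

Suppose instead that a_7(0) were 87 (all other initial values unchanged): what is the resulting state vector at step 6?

Answer: [191, 60, 165, 172, 65, 127, 58, 82, 191]
Key observation: This trace re-runs the system from the modified initial state.

Derivation:
t=0: [55, 180, 16, 150, 205, 247, 193, 87, 62]
t=1: [48, 180, 143, 149, 70, 115, 58, 82, 55]
t=2: [186, 190, 151, 157, 73, 121, 60, 86, 57]
t=3: [38, 43, 138, 144, 55, 106, 41, 69, 38]
t=4: [192, 197, 162, 168, 73, 128, 195, 88, 192]
t=5: [51, 56, 155, 162, 61, 119, 54, 77, 51]
t=6: [191, 60, 165, 172, 65, 127, 58, 82, 191]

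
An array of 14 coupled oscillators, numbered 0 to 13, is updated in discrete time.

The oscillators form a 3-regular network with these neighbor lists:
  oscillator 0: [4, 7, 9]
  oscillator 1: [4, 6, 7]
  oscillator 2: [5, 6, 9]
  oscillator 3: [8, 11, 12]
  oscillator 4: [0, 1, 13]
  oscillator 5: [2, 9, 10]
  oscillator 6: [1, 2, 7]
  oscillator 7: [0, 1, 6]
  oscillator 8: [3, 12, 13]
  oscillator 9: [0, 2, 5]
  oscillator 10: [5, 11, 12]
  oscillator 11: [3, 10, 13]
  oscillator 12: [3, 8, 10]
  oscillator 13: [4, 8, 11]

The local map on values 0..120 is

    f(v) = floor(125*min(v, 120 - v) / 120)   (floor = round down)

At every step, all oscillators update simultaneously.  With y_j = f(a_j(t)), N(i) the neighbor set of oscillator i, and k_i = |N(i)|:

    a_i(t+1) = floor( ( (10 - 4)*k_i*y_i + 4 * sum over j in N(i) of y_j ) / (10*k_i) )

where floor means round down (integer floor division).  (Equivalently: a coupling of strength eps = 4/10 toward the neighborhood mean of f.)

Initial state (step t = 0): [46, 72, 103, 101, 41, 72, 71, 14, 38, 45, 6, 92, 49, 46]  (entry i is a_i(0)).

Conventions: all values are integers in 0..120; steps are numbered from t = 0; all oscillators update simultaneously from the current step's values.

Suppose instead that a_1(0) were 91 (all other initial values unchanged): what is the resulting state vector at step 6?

Simulating step by step:
t=0: [46, 91, 103, 101, 41, 72, 71, 14, 38, 45, 6, 92, 49, 46]
t=1: [41, 32, 29, 27, 41, 39, 38, 25, 39, 42, 20, 27, 39, 42]
t=2: [40, 34, 34, 31, 40, 36, 35, 30, 38, 40, 26, 28, 35, 40]
t=3: [39, 35, 36, 33, 40, 35, 35, 33, 37, 39, 29, 30, 34, 39]
t=4: [39, 36, 37, 34, 40, 35, 35, 35, 37, 39, 31, 32, 34, 38]
t=5: [39, 37, 37, 35, 40, 36, 36, 36, 37, 39, 33, 33, 35, 38]
t=6: [39, 38, 38, 36, 40, 37, 37, 37, 37, 39, 34, 34, 36, 38]

Answer: [39, 38, 38, 36, 40, 37, 37, 37, 37, 39, 34, 34, 36, 38]
Key observation: This trace re-runs the system from the modified initial state.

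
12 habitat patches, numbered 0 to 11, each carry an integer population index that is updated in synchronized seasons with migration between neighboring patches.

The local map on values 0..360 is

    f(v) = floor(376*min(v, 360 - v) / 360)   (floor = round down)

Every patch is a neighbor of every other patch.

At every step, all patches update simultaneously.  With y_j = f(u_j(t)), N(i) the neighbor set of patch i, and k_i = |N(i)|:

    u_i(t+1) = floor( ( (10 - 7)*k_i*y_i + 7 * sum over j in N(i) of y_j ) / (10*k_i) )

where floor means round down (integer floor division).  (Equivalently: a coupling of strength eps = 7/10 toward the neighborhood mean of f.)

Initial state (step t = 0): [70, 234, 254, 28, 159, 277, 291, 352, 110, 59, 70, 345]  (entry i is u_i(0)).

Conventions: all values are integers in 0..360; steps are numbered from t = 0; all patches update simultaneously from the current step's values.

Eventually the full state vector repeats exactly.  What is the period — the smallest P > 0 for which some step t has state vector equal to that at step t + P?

Answer: 2
Key observation: The state at step 26, [186, 186, 186, 186, 186, 186, 186, 186, 186, 186, 186, 186], reappears at step 28 — and no state repeats earlier — so the cycle the system enters has period 2.

Derivation:
t=0: [70, 234, 254, 28, 159, 277, 291, 352, 110, 59, 70, 345]
t=1: [76, 90, 85, 66, 98, 80, 76, 61, 86, 74, 76, 63]
t=2: [80, 83, 82, 77, 85, 81, 80, 76, 82, 79, 80, 76]
t=3: [83, 83, 83, 82, 84, 83, 83, 82, 83, 82, 83, 82]
t=4: [85, 85, 85, 85, 86, 85, 85, 85, 85, 85, 85, 85]
t=5: [88, 88, 88, 88, 88, 88, 88, 88, 88, 88, 88, 88]
t=6: [91, 91, 91, 91, 91, 91, 91, 91, 91, 91, 91, 91]
t=7: [95, 95, 95, 95, 95, 95, 95, 95, 95, 95, 95, 95]
t=8: [99, 99, 99, 99, 99, 99, 99, 99, 99, 99, 99, 99]
t=9: [103, 103, 103, 103, 103, 103, 103, 103, 103, 103, 103, 103]
t=10: [107, 107, 107, 107, 107, 107, 107, 107, 107, 107, 107, 107]
t=11: [111, 111, 111, 111, 111, 111, 111, 111, 111, 111, 111, 111]
t=12: [115, 115, 115, 115, 115, 115, 115, 115, 115, 115, 115, 115]
t=13: [120, 120, 120, 120, 120, 120, 120, 120, 120, 120, 120, 120]
t=14: [125, 125, 125, 125, 125, 125, 125, 125, 125, 125, 125, 125]
t=15: [130, 130, 130, 130, 130, 130, 130, 130, 130, 130, 130, 130]
t=16: [135, 135, 135, 135, 135, 135, 135, 135, 135, 135, 135, 135]
t=17: [141, 141, 141, 141, 141, 141, 141, 141, 141, 141, 141, 141]
t=18: [147, 147, 147, 147, 147, 147, 147, 147, 147, 147, 147, 147]
t=19: [153, 153, 153, 153, 153, 153, 153, 153, 153, 153, 153, 153]
t=20: [159, 159, 159, 159, 159, 159, 159, 159, 159, 159, 159, 159]
t=21: [166, 166, 166, 166, 166, 166, 166, 166, 166, 166, 166, 166]
t=22: [173, 173, 173, 173, 173, 173, 173, 173, 173, 173, 173, 173]
t=23: [180, 180, 180, 180, 180, 180, 180, 180, 180, 180, 180, 180]
t=24: [188, 188, 188, 188, 188, 188, 188, 188, 188, 188, 188, 188]
t=25: [179, 179, 179, 179, 179, 179, 179, 179, 179, 179, 179, 179]
t=26: [186, 186, 186, 186, 186, 186, 186, 186, 186, 186, 186, 186]
t=27: [181, 181, 181, 181, 181, 181, 181, 181, 181, 181, 181, 181]
t=28: [186, 186, 186, 186, 186, 186, 186, 186, 186, 186, 186, 186]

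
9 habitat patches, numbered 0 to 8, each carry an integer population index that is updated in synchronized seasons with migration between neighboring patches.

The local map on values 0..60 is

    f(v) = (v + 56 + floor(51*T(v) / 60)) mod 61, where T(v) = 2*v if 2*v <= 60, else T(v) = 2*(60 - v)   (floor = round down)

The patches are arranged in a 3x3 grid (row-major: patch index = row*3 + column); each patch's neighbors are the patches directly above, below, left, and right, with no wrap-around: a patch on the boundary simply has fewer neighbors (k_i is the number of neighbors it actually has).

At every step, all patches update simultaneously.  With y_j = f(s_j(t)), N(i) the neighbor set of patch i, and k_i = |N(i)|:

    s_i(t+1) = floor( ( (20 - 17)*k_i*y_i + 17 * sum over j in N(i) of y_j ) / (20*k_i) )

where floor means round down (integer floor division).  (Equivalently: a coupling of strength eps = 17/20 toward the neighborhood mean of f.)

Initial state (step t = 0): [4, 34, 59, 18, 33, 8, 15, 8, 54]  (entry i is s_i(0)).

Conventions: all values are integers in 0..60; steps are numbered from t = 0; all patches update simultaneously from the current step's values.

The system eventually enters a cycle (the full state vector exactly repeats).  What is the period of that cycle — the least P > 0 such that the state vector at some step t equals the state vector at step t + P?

Answer: 1
Key observation: The state at step 46, [57, 57, 57, 57, 57, 57, 57, 57, 57], reappears at step 47 — and no state repeats earlier — so the cycle the system enters has period 1.

Derivation:
t=0: [4, 34, 59, 18, 33, 8, 15, 8, 54]
t=1: [24, 22, 20, 21, 20, 38, 30, 32, 22]
t=2: [53, 52, 34, 42, 34, 44, 29, 35, 17]
t=3: [36, 32, 29, 24, 19, 18, 9, 19, 12]
t=4: [32, 21, 25, 30, 41, 30, 47, 32, 41]
t=5: [30, 13, 28, 8, 21, 6, 12, 6, 12]
t=6: [21, 25, 18, 28, 22, 26, 15, 31, 13]
t=7: [11, 42, 8, 41, 14, 36, 15, 35, 12]
t=8: [9, 21, 9, 26, 12, 22, 12, 28, 12]
t=9: [26, 26, 47, 21, 29, 28, 9, 24, 30]
t=10: [23, 5, 5, 17, 27, 9, 49, 21, 31]
t=11: [28, 21, 12, 24, 25, 10, 38, 13, 31]
t=12: [48, 18, 35, 14, 34, 15, 39, 11, 24]
t=13: [32, 13, 34, 11, 30, 28, 25, 25, 33]
t=14: [24, 15, 18, 11, 15, 12, 10, 8, 6]
t=15: [33, 44, 32, 36, 26, 29, 20, 21, 19]
t=16: [8, 8, 9, 19, 17, 19, 33, 35, 33]
t=17: [28, 23, 29, 26, 31, 27, 26, 19, 26]
t=18: [27, 18, 28, 8, 26, 9, 21, 13, 22]
t=19: [25, 11, 27, 19, 23, 21, 27, 35, 28]
t=20: [29, 21, 32, 25, 36, 28, 25, 22, 27]
t=21: [23, 17, 27, 6, 25, 9, 23, 12, 27]
t=22: [30, 24, 25, 34, 20, 6, 24, 22, 20]
t=23: [32, 27, 29, 36, 36, 29, 36, 52, 34]
t=24: [8, 10, 9, 10, 20, 11, 31, 18, 32]
t=25: [21, 27, 22, 25, 30, 26, 29, 27, 30]
t=26: [10, 34, 12, 22, 5, 24, 4, 12, 6]
t=27: [31, 17, 34, 18, 33, 21, 35, 10, 38]
t=28: [37, 16, 40, 16, 34, 17, 29, 12, 32]
t=29: [33, 14, 34, 15, 32, 15, 29, 14, 30]
t=30: [30, 15, 30, 15, 30, 16, 30, 16, 30]
t=31: [32, 18, 33, 18, 33, 18, 33, 18, 34]
t=32: [38, 16, 38, 16, 38, 16, 38, 16, 38]
t=33: [33, 13, 33, 13, 33, 13, 33, 13, 33]
t=34: [27, 14, 27, 14, 27, 14, 27, 14, 27]
t=35: [28, 9, 28, 9, 28, 9, 28, 9, 28]
t=36: [17, 10, 17, 10, 17, 10, 17, 10, 17]
t=37: [24, 37, 24, 37, 24, 37, 24, 37, 24]
t=38: [17, 51, 17, 51, 17, 51, 17, 51, 17]
t=39: [6, 34, 6, 34, 6, 34, 6, 34, 6]
t=40: [11, 11, 11, 11, 11, 11, 11, 11, 11]
t=41: [24, 24, 24, 24, 24, 24, 24, 24, 24]
t=42: [59, 59, 59, 59, 59, 59, 59, 59, 59]
t=43: [55, 55, 55, 55, 55, 55, 55, 55, 55]
t=44: [58, 58, 58, 58, 58, 58, 58, 58, 58]
t=45: [56, 56, 56, 56, 56, 56, 56, 56, 56]
t=46: [57, 57, 57, 57, 57, 57, 57, 57, 57]
t=47: [57, 57, 57, 57, 57, 57, 57, 57, 57]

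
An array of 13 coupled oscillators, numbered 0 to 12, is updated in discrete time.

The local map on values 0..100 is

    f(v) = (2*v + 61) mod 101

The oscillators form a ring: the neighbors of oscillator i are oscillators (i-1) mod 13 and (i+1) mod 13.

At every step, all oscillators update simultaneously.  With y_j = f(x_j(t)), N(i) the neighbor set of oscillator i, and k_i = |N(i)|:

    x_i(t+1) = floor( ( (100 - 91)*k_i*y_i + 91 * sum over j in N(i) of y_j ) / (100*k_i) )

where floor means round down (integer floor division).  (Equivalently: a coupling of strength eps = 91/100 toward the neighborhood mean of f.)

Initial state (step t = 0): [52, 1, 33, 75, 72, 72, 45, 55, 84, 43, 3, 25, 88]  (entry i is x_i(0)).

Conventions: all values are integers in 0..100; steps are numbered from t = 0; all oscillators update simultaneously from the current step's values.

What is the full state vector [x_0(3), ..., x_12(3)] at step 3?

Answer: [57, 67, 61, 75, 60, 36, 54, 36, 57, 58, 37, 59, 35]

Derivation:
t=0: [52, 1, 33, 75, 72, 72, 45, 55, 84, 43, 3, 25, 88]
t=1: [50, 46, 35, 14, 5, 24, 37, 41, 55, 46, 31, 47, 36]
t=2: [43, 45, 66, 53, 50, 48, 25, 51, 49, 46, 50, 29, 54]
t=3: [57, 67, 61, 75, 60, 36, 54, 36, 57, 58, 37, 59, 35]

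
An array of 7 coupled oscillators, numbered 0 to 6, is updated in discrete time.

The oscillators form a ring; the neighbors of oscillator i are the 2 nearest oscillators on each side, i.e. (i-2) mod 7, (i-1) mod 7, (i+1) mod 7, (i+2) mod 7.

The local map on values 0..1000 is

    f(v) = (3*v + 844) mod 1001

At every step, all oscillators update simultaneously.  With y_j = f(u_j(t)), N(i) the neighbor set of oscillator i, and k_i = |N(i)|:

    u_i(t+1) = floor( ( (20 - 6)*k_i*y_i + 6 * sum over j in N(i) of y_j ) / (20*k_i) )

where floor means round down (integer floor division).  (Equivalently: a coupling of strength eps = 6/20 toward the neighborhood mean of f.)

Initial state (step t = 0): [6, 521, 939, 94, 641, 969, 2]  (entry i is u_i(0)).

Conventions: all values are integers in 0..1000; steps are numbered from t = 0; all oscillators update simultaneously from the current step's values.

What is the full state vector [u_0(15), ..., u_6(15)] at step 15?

Simulating step by step:
t=0: [6, 521, 939, 94, 641, 969, 2]
t=1: [802, 470, 622, 280, 714, 718, 803]
t=2: [338, 318, 658, 698, 886, 859, 360]
t=3: [821, 822, 802, 844, 581, 533, 838]
t=4: [314, 310, 290, 379, 515, 429, 371]
t=5: [742, 798, 718, 836, 479, 323, 824]
t=6: [223, 293, 766, 418, 380, 644, 323]
t=7: [541, 622, 270, 263, 824, 722, 792]
t=8: [444, 643, 615, 568, 332, 126, 263]
t=9: [295, 692, 655, 571, 743, 319, 592]
t=10: [745, 845, 735, 583, 257, 707, 621]
t=11: [209, 369, 156, 563, 602, 823, 645]
t=12: [505, 821, 412, 538, 598, 398, 722]
t=13: [281, 280, 186, 398, 488, 134, 104]
t=14: [591, 573, 409, 147, 276, 260, 252]
t=15: [569, 510, 208, 343, 587, 598, 604]

Answer: [569, 510, 208, 343, 587, 598, 604]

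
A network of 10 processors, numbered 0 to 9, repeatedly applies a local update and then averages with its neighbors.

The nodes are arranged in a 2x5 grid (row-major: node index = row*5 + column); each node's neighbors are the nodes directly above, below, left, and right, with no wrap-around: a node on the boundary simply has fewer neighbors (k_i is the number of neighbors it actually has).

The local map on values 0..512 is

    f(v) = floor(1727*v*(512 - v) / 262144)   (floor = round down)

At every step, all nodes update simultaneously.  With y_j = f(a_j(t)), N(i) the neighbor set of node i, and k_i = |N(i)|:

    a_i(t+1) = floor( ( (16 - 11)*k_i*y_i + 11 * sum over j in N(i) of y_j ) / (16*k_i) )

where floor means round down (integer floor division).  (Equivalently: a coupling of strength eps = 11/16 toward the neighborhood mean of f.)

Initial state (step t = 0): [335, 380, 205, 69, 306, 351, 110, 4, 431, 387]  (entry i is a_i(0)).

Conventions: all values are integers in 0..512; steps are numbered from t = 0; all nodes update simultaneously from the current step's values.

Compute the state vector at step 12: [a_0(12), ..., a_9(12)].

Simulating step by step:
t=0: [335, 380, 205, 69, 306, 351, 110, 4, 431, 387]
t=1: [363, 354, 254, 305, 308, 350, 254, 218, 193, 320]
t=2: [365, 394, 410, 415, 410, 387, 401, 422, 410, 407]
t=3: [324, 306, 274, 271, 273, 321, 291, 271, 268, 276]
t=4: [406, 416, 426, 429, 429, 409, 418, 428, 429, 429]
t=5: [274, 261, 243, 235, 234, 272, 258, 241, 234, 234]
t=6: [430, 430, 429, 428, 428, 430, 430, 429, 428, 428]
t=7: [232, 232, 234, 235, 236, 232, 232, 234, 235, 236]
t=8: [427, 427, 427, 428, 428, 427, 427, 427, 428, 428]
t=9: [239, 239, 238, 236, 236, 239, 239, 238, 236, 236]
t=10: [429, 429, 429, 429, 429, 429, 429, 429, 429, 429]
t=11: [234, 234, 234, 234, 234, 234, 234, 234, 234, 234]
t=12: [428, 428, 428, 428, 428, 428, 428, 428, 428, 428]

Answer: [428, 428, 428, 428, 428, 428, 428, 428, 428, 428]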